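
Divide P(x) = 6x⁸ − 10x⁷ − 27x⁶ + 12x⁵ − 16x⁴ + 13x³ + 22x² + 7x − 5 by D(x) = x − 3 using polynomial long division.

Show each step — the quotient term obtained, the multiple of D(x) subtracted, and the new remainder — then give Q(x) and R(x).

Q(x) = 6x⁷ + 8x⁶ − 3x⁵ + 3x⁴ − 7x³ − 8x² − 2x + 1; R(x) = −2

Step 1: lead(6x⁸ − 10x⁷ − 27x⁶ + 12x⁵ − 16x⁴ + 13x³ + 22x² + 7x − 5) ÷ lead(D) = 6x⁸ ÷ x = 6x⁷. Subtract (6x⁷)·D = 6x⁸ − 18x⁷. Remainder: 8x⁷ − 27x⁶ + 12x⁵ − 16x⁴ + 13x³ + 22x² + 7x − 5.
Step 2: lead(8x⁷ − 27x⁶ + 12x⁵ − 16x⁴ + 13x³ + 22x² + 7x − 5) ÷ lead(D) = 8x⁷ ÷ x = 8x⁶. Subtract (8x⁶)·D = 8x⁷ − 24x⁶. Remainder: −3x⁶ + 12x⁵ − 16x⁴ + 13x³ + 22x² + 7x − 5.
Step 3: lead(−3x⁶ + 12x⁵ − 16x⁴ + 13x³ + 22x² + 7x − 5) ÷ lead(D) = −3x⁶ ÷ x = −3x⁵. Subtract (−3x⁵)·D = −3x⁶ + 9x⁵. Remainder: 3x⁵ − 16x⁴ + 13x³ + 22x² + 7x − 5.
Step 4: lead(3x⁵ − 16x⁴ + 13x³ + 22x² + 7x − 5) ÷ lead(D) = 3x⁵ ÷ x = 3x⁴. Subtract (3x⁴)·D = 3x⁵ − 9x⁴. Remainder: −7x⁴ + 13x³ + 22x² + 7x − 5.
Step 5: lead(−7x⁴ + 13x³ + 22x² + 7x − 5) ÷ lead(D) = −7x⁴ ÷ x = −7x³. Subtract (−7x³)·D = −7x⁴ + 21x³. Remainder: −8x³ + 22x² + 7x − 5.
Step 6: lead(−8x³ + 22x² + 7x − 5) ÷ lead(D) = −8x³ ÷ x = −8x². Subtract (−8x²)·D = −8x³ + 24x². Remainder: −2x² + 7x − 5.
Step 7: lead(−2x² + 7x − 5) ÷ lead(D) = −2x² ÷ x = −2x. Subtract (−2x)·D = −2x² + 6x. Remainder: x − 5.
Step 8: lead(x − 5) ÷ lead(D) = x ÷ x = 1. Subtract (1)·D = x − 3. Remainder: −2.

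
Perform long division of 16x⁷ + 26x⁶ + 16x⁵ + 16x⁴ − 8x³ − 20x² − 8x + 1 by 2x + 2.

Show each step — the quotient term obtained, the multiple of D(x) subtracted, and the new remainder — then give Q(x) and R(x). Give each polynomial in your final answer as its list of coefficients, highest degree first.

Step 1: lead(16x⁷ + 26x⁶ + 16x⁵ + 16x⁴ − 8x³ − 20x² − 8x + 1) ÷ lead(D) = 16x⁷ ÷ 2x = 8x⁶. Subtract (8x⁶)·D = 16x⁷ + 16x⁶. Remainder: 10x⁶ + 16x⁵ + 16x⁴ − 8x³ − 20x² − 8x + 1.
Step 2: lead(10x⁶ + 16x⁵ + 16x⁴ − 8x³ − 20x² − 8x + 1) ÷ lead(D) = 10x⁶ ÷ 2x = 5x⁵. Subtract (5x⁵)·D = 10x⁶ + 10x⁵. Remainder: 6x⁵ + 16x⁴ − 8x³ − 20x² − 8x + 1.
Step 3: lead(6x⁵ + 16x⁴ − 8x³ − 20x² − 8x + 1) ÷ lead(D) = 6x⁵ ÷ 2x = 3x⁴. Subtract (3x⁴)·D = 6x⁵ + 6x⁴. Remainder: 10x⁴ − 8x³ − 20x² − 8x + 1.
Step 4: lead(10x⁴ − 8x³ − 20x² − 8x + 1) ÷ lead(D) = 10x⁴ ÷ 2x = 5x³. Subtract (5x³)·D = 10x⁴ + 10x³. Remainder: −18x³ − 20x² − 8x + 1.
Step 5: lead(−18x³ − 20x² − 8x + 1) ÷ lead(D) = −18x³ ÷ 2x = −9x². Subtract (−9x²)·D = −18x³ − 18x². Remainder: −2x² − 8x + 1.
Step 6: lead(−2x² − 8x + 1) ÷ lead(D) = −2x² ÷ 2x = −x. Subtract (−x)·D = −2x² − 2x. Remainder: −6x + 1.
Step 7: lead(−6x + 1) ÷ lead(D) = −6x ÷ 2x = −3. Subtract (−3)·D = −6x − 6. Remainder: 7.

Q = [8, 5, 3, 5, -9, -1, -3]; R = [7]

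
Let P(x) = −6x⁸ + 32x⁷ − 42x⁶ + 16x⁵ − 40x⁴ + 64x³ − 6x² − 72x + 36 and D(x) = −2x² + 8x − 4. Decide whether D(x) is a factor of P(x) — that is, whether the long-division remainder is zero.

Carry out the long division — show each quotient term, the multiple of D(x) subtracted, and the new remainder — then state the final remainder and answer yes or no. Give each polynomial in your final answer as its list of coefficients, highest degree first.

Step 1: lead(−6x⁸ + 32x⁷ − 42x⁶ + 16x⁵ − 40x⁴ + 64x³ − 6x² − 72x + 36) ÷ lead(D) = −6x⁸ ÷ −2x² = 3x⁶. Subtract (3x⁶)·D = −6x⁸ + 24x⁷ − 12x⁶. Remainder: 8x⁷ − 30x⁶ + 16x⁵ − 40x⁴ + 64x³ − 6x² − 72x + 36.
Step 2: lead(8x⁷ − 30x⁶ + 16x⁵ − 40x⁴ + 64x³ − 6x² − 72x + 36) ÷ lead(D) = 8x⁷ ÷ −2x² = −4x⁵. Subtract (−4x⁵)·D = 8x⁷ − 32x⁶ + 16x⁵. Remainder: 2x⁶ − 40x⁴ + 64x³ − 6x² − 72x + 36.
Step 3: lead(2x⁶ − 40x⁴ + 64x³ − 6x² − 72x + 36) ÷ lead(D) = 2x⁶ ÷ −2x² = −x⁴. Subtract (−x⁴)·D = 2x⁶ − 8x⁵ + 4x⁴. Remainder: 8x⁵ − 44x⁴ + 64x³ − 6x² − 72x + 36.
Step 4: lead(8x⁵ − 44x⁴ + 64x³ − 6x² − 72x + 36) ÷ lead(D) = 8x⁵ ÷ −2x² = −4x³. Subtract (−4x³)·D = 8x⁵ − 32x⁴ + 16x³. Remainder: −12x⁴ + 48x³ − 6x² − 72x + 36.
Step 5: lead(−12x⁴ + 48x³ − 6x² − 72x + 36) ÷ lead(D) = −12x⁴ ÷ −2x² = 6x². Subtract (6x²)·D = −12x⁴ + 48x³ − 24x². Remainder: 18x² − 72x + 36.
Step 6: lead(18x² − 72x + 36) ÷ lead(D) = 18x² ÷ −2x² = −9. Subtract (−9)·D = 18x² − 72x + 36. Remainder: 0.

R = [0], so D(x) is a factor of P(x). yes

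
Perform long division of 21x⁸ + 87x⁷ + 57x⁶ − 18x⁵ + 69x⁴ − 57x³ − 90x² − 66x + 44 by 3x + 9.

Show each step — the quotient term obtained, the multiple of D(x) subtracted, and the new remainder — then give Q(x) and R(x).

Step 1: lead(21x⁸ + 87x⁷ + 57x⁶ − 18x⁵ + 69x⁴ − 57x³ − 90x² − 66x + 44) ÷ lead(D) = 21x⁸ ÷ 3x = 7x⁷. Subtract (7x⁷)·D = 21x⁸ + 63x⁷. Remainder: 24x⁷ + 57x⁶ − 18x⁵ + 69x⁴ − 57x³ − 90x² − 66x + 44.
Step 2: lead(24x⁷ + 57x⁶ − 18x⁵ + 69x⁴ − 57x³ − 90x² − 66x + 44) ÷ lead(D) = 24x⁷ ÷ 3x = 8x⁶. Subtract (8x⁶)·D = 24x⁷ + 72x⁶. Remainder: −15x⁶ − 18x⁵ + 69x⁴ − 57x³ − 90x² − 66x + 44.
Step 3: lead(−15x⁶ − 18x⁵ + 69x⁴ − 57x³ − 90x² − 66x + 44) ÷ lead(D) = −15x⁶ ÷ 3x = −5x⁵. Subtract (−5x⁵)·D = −15x⁶ − 45x⁵. Remainder: 27x⁵ + 69x⁴ − 57x³ − 90x² − 66x + 44.
Step 4: lead(27x⁵ + 69x⁴ − 57x³ − 90x² − 66x + 44) ÷ lead(D) = 27x⁵ ÷ 3x = 9x⁴. Subtract (9x⁴)·D = 27x⁵ + 81x⁴. Remainder: −12x⁴ − 57x³ − 90x² − 66x + 44.
Step 5: lead(−12x⁴ − 57x³ − 90x² − 66x + 44) ÷ lead(D) = −12x⁴ ÷ 3x = −4x³. Subtract (−4x³)·D = −12x⁴ − 36x³. Remainder: −21x³ − 90x² − 66x + 44.
Step 6: lead(−21x³ − 90x² − 66x + 44) ÷ lead(D) = −21x³ ÷ 3x = −7x². Subtract (−7x²)·D = −21x³ − 63x². Remainder: −27x² − 66x + 44.
Step 7: lead(−27x² − 66x + 44) ÷ lead(D) = −27x² ÷ 3x = −9x. Subtract (−9x)·D = −27x² − 81x. Remainder: 15x + 44.
Step 8: lead(15x + 44) ÷ lead(D) = 15x ÷ 3x = 5. Subtract (5)·D = 15x + 45. Remainder: −1.

Q(x) = 7x⁷ + 8x⁶ − 5x⁵ + 9x⁴ − 4x³ − 7x² − 9x + 5; R(x) = −1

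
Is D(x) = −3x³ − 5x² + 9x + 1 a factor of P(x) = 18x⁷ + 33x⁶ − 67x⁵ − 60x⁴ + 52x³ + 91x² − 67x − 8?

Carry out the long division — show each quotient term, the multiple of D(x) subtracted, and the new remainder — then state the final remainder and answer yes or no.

R(x) = 0, so D(x) is a factor of P(x). yes

Step 1: lead(18x⁷ + 33x⁶ − 67x⁵ − 60x⁴ + 52x³ + 91x² − 67x − 8) ÷ lead(D) = 18x⁷ ÷ −3x³ = −6x⁴. Subtract (−6x⁴)·D = 18x⁷ + 30x⁶ − 54x⁵ − 6x⁴. Remainder: 3x⁶ − 13x⁵ − 54x⁴ + 52x³ + 91x² − 67x − 8.
Step 2: lead(3x⁶ − 13x⁵ − 54x⁴ + 52x³ + 91x² − 67x − 8) ÷ lead(D) = 3x⁶ ÷ −3x³ = −x³. Subtract (−x³)·D = 3x⁶ + 5x⁵ − 9x⁴ − x³. Remainder: −18x⁵ − 45x⁴ + 53x³ + 91x² − 67x − 8.
Step 3: lead(−18x⁵ − 45x⁴ + 53x³ + 91x² − 67x − 8) ÷ lead(D) = −18x⁵ ÷ −3x³ = 6x². Subtract (6x²)·D = −18x⁵ − 30x⁴ + 54x³ + 6x². Remainder: −15x⁴ − x³ + 85x² − 67x − 8.
Step 4: lead(−15x⁴ − x³ + 85x² − 67x − 8) ÷ lead(D) = −15x⁴ ÷ −3x³ = 5x. Subtract (5x)·D = −15x⁴ − 25x³ + 45x² + 5x. Remainder: 24x³ + 40x² − 72x − 8.
Step 5: lead(24x³ + 40x² − 72x − 8) ÷ lead(D) = 24x³ ÷ −3x³ = −8. Subtract (−8)·D = 24x³ + 40x² − 72x − 8. Remainder: 0.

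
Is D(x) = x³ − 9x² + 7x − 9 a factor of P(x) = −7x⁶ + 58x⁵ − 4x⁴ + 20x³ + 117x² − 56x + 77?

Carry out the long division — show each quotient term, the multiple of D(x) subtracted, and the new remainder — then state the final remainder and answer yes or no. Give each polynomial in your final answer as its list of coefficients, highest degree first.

R = [5], so D(x) is not a factor of P(x). no

Step 1: lead(−7x⁶ + 58x⁵ − 4x⁴ + 20x³ + 117x² − 56x + 77) ÷ lead(D) = −7x⁶ ÷ x³ = −7x³. Subtract (−7x³)·D = −7x⁶ + 63x⁵ − 49x⁴ + 63x³. Remainder: −5x⁵ + 45x⁴ − 43x³ + 117x² − 56x + 77.
Step 2: lead(−5x⁵ + 45x⁴ − 43x³ + 117x² − 56x + 77) ÷ lead(D) = −5x⁵ ÷ x³ = −5x². Subtract (−5x²)·D = −5x⁵ + 45x⁴ − 35x³ + 45x². Remainder: −8x³ + 72x² − 56x + 77.
Step 3: lead(−8x³ + 72x² − 56x + 77) ÷ lead(D) = −8x³ ÷ x³ = −8. Subtract (−8)·D = −8x³ + 72x² − 56x + 72. Remainder: 5.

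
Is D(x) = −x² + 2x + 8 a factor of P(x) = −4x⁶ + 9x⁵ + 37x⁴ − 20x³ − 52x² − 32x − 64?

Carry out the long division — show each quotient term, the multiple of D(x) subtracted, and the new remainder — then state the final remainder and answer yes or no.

Step 1: lead(−4x⁶ + 9x⁵ + 37x⁴ − 20x³ − 52x² − 32x − 64) ÷ lead(D) = −4x⁶ ÷ −x² = 4x⁴. Subtract (4x⁴)·D = −4x⁶ + 8x⁵ + 32x⁴. Remainder: x⁵ + 5x⁴ − 20x³ − 52x² − 32x − 64.
Step 2: lead(x⁵ + 5x⁴ − 20x³ − 52x² − 32x − 64) ÷ lead(D) = x⁵ ÷ −x² = −x³. Subtract (−x³)·D = x⁵ − 2x⁴ − 8x³. Remainder: 7x⁴ − 12x³ − 52x² − 32x − 64.
Step 3: lead(7x⁴ − 12x³ − 52x² − 32x − 64) ÷ lead(D) = 7x⁴ ÷ −x² = −7x². Subtract (−7x²)·D = 7x⁴ − 14x³ − 56x². Remainder: 2x³ + 4x² − 32x − 64.
Step 4: lead(2x³ + 4x² − 32x − 64) ÷ lead(D) = 2x³ ÷ −x² = −2x. Subtract (−2x)·D = 2x³ − 4x² − 16x. Remainder: 8x² − 16x − 64.
Step 5: lead(8x² − 16x − 64) ÷ lead(D) = 8x² ÷ −x² = −8. Subtract (−8)·D = 8x² − 16x − 64. Remainder: 0.

R(x) = 0, so D(x) is a factor of P(x). yes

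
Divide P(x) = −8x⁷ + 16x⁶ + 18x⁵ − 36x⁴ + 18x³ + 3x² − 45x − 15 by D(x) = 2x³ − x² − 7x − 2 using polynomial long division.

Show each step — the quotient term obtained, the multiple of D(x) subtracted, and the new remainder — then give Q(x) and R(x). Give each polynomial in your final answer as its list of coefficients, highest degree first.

Step 1: lead(−8x⁷ + 16x⁶ + 18x⁵ − 36x⁴ + 18x³ + 3x² − 45x − 15) ÷ lead(D) = −8x⁷ ÷ 2x³ = −4x⁴. Subtract (−4x⁴)·D = −8x⁷ + 4x⁶ + 28x⁵ + 8x⁴. Remainder: 12x⁶ − 10x⁵ − 44x⁴ + 18x³ + 3x² − 45x − 15.
Step 2: lead(12x⁶ − 10x⁵ − 44x⁴ + 18x³ + 3x² − 45x − 15) ÷ lead(D) = 12x⁶ ÷ 2x³ = 6x³. Subtract (6x³)·D = 12x⁶ − 6x⁵ − 42x⁴ − 12x³. Remainder: −4x⁵ − 2x⁴ + 30x³ + 3x² − 45x − 15.
Step 3: lead(−4x⁵ − 2x⁴ + 30x³ + 3x² − 45x − 15) ÷ lead(D) = −4x⁵ ÷ 2x³ = −2x². Subtract (−2x²)·D = −4x⁵ + 2x⁴ + 14x³ + 4x². Remainder: −4x⁴ + 16x³ − x² − 45x − 15.
Step 4: lead(−4x⁴ + 16x³ − x² − 45x − 15) ÷ lead(D) = −4x⁴ ÷ 2x³ = −2x. Subtract (−2x)·D = −4x⁴ + 2x³ + 14x² + 4x. Remainder: 14x³ − 15x² − 49x − 15.
Step 5: lead(14x³ − 15x² − 49x − 15) ÷ lead(D) = 14x³ ÷ 2x³ = 7. Subtract (7)·D = 14x³ − 7x² − 49x − 14. Remainder: −8x² − 1.

Q = [-4, 6, -2, -2, 7]; R = [-8, 0, -1]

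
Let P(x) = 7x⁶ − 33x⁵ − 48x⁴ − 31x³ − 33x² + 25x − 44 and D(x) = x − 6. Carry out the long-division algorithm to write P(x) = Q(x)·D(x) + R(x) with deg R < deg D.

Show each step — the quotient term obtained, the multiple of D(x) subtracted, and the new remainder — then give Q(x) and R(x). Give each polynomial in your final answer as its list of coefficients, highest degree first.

Q = [7, 9, 6, 5, -3, 7]; R = [-2]

Step 1: lead(7x⁶ − 33x⁵ − 48x⁴ − 31x³ − 33x² + 25x − 44) ÷ lead(D) = 7x⁶ ÷ x = 7x⁵. Subtract (7x⁵)·D = 7x⁶ − 42x⁵. Remainder: 9x⁵ − 48x⁴ − 31x³ − 33x² + 25x − 44.
Step 2: lead(9x⁵ − 48x⁴ − 31x³ − 33x² + 25x − 44) ÷ lead(D) = 9x⁵ ÷ x = 9x⁴. Subtract (9x⁴)·D = 9x⁵ − 54x⁴. Remainder: 6x⁴ − 31x³ − 33x² + 25x − 44.
Step 3: lead(6x⁴ − 31x³ − 33x² + 25x − 44) ÷ lead(D) = 6x⁴ ÷ x = 6x³. Subtract (6x³)·D = 6x⁴ − 36x³. Remainder: 5x³ − 33x² + 25x − 44.
Step 4: lead(5x³ − 33x² + 25x − 44) ÷ lead(D) = 5x³ ÷ x = 5x². Subtract (5x²)·D = 5x³ − 30x². Remainder: −3x² + 25x − 44.
Step 5: lead(−3x² + 25x − 44) ÷ lead(D) = −3x² ÷ x = −3x. Subtract (−3x)·D = −3x² + 18x. Remainder: 7x − 44.
Step 6: lead(7x − 44) ÷ lead(D) = 7x ÷ x = 7. Subtract (7)·D = 7x − 42. Remainder: −2.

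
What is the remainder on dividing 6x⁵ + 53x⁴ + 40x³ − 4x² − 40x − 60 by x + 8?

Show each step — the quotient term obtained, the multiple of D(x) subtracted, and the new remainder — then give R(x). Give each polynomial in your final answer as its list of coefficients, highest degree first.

R = [4]

Step 1: lead(6x⁵ + 53x⁴ + 40x³ − 4x² − 40x − 60) ÷ lead(D) = 6x⁵ ÷ x = 6x⁴. Subtract (6x⁴)·D = 6x⁵ + 48x⁴. Remainder: 5x⁴ + 40x³ − 4x² − 40x − 60.
Step 2: lead(5x⁴ + 40x³ − 4x² − 40x − 60) ÷ lead(D) = 5x⁴ ÷ x = 5x³. Subtract (5x³)·D = 5x⁴ + 40x³. Remainder: −4x² − 40x − 60.
Step 3: lead(−4x² − 40x − 60) ÷ lead(D) = −4x² ÷ x = −4x. Subtract (−4x)·D = −4x² − 32x. Remainder: −8x − 60.
Step 4: lead(−8x − 60) ÷ lead(D) = −8x ÷ x = −8. Subtract (−8)·D = −8x − 64. Remainder: 4.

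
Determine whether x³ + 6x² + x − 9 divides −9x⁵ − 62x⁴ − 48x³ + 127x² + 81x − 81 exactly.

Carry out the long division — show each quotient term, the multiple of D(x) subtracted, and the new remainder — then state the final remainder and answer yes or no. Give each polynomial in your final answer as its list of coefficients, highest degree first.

R = [0], so D(x) is a factor of P(x). yes

Step 1: lead(−9x⁵ − 62x⁴ − 48x³ + 127x² + 81x − 81) ÷ lead(D) = −9x⁵ ÷ x³ = −9x². Subtract (−9x²)·D = −9x⁵ − 54x⁴ − 9x³ + 81x². Remainder: −8x⁴ − 39x³ + 46x² + 81x − 81.
Step 2: lead(−8x⁴ − 39x³ + 46x² + 81x − 81) ÷ lead(D) = −8x⁴ ÷ x³ = −8x. Subtract (−8x)·D = −8x⁴ − 48x³ − 8x² + 72x. Remainder: 9x³ + 54x² + 9x − 81.
Step 3: lead(9x³ + 54x² + 9x − 81) ÷ lead(D) = 9x³ ÷ x³ = 9. Subtract (9)·D = 9x³ + 54x² + 9x − 81. Remainder: 0.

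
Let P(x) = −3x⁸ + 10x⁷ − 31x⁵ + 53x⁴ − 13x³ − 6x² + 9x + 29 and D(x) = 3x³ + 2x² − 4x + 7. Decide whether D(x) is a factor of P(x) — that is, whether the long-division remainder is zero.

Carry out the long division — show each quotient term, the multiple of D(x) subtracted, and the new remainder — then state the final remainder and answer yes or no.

Step 1: lead(−3x⁸ + 10x⁷ − 31x⁵ + 53x⁴ − 13x³ − 6x² + 9x + 29) ÷ lead(D) = −3x⁸ ÷ 3x³ = −x⁵. Subtract (−x⁵)·D = −3x⁸ − 2x⁷ + 4x⁶ − 7x⁵. Remainder: 12x⁷ − 4x⁶ − 24x⁵ + 53x⁴ − 13x³ − 6x² + 9x + 29.
Step 2: lead(12x⁷ − 4x⁶ − 24x⁵ + 53x⁴ − 13x³ − 6x² + 9x + 29) ÷ lead(D) = 12x⁷ ÷ 3x³ = 4x⁴. Subtract (4x⁴)·D = 12x⁷ + 8x⁶ − 16x⁵ + 28x⁴. Remainder: −12x⁶ − 8x⁵ + 25x⁴ − 13x³ − 6x² + 9x + 29.
Step 3: lead(−12x⁶ − 8x⁵ + 25x⁴ − 13x³ − 6x² + 9x + 29) ÷ lead(D) = −12x⁶ ÷ 3x³ = −4x³. Subtract (−4x³)·D = −12x⁶ − 8x⁵ + 16x⁴ − 28x³. Remainder: 9x⁴ + 15x³ − 6x² + 9x + 29.
Step 4: lead(9x⁴ + 15x³ − 6x² + 9x + 29) ÷ lead(D) = 9x⁴ ÷ 3x³ = 3x. Subtract (3x)·D = 9x⁴ + 6x³ − 12x² + 21x. Remainder: 9x³ + 6x² − 12x + 29.
Step 5: lead(9x³ + 6x² − 12x + 29) ÷ lead(D) = 9x³ ÷ 3x³ = 3. Subtract (3)·D = 9x³ + 6x² − 12x + 21. Remainder: 8.

R(x) = 8, so D(x) is not a factor of P(x). no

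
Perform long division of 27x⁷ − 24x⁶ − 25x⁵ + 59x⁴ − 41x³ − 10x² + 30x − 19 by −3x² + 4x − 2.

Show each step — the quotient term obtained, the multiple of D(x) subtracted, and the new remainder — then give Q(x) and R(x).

Q(x) = −9x⁵ − 4x⁴ + 9x³ − 5x² + x + 8; R(x) = −3

Step 1: lead(27x⁷ − 24x⁶ − 25x⁵ + 59x⁴ − 41x³ − 10x² + 30x − 19) ÷ lead(D) = 27x⁷ ÷ −3x² = −9x⁵. Subtract (−9x⁵)·D = 27x⁷ − 36x⁶ + 18x⁵. Remainder: 12x⁶ − 43x⁵ + 59x⁴ − 41x³ − 10x² + 30x − 19.
Step 2: lead(12x⁶ − 43x⁵ + 59x⁴ − 41x³ − 10x² + 30x − 19) ÷ lead(D) = 12x⁶ ÷ −3x² = −4x⁴. Subtract (−4x⁴)·D = 12x⁶ − 16x⁵ + 8x⁴. Remainder: −27x⁵ + 51x⁴ − 41x³ − 10x² + 30x − 19.
Step 3: lead(−27x⁵ + 51x⁴ − 41x³ − 10x² + 30x − 19) ÷ lead(D) = −27x⁵ ÷ −3x² = 9x³. Subtract (9x³)·D = −27x⁵ + 36x⁴ − 18x³. Remainder: 15x⁴ − 23x³ − 10x² + 30x − 19.
Step 4: lead(15x⁴ − 23x³ − 10x² + 30x − 19) ÷ lead(D) = 15x⁴ ÷ −3x² = −5x². Subtract (−5x²)·D = 15x⁴ − 20x³ + 10x². Remainder: −3x³ − 20x² + 30x − 19.
Step 5: lead(−3x³ − 20x² + 30x − 19) ÷ lead(D) = −3x³ ÷ −3x² = x. Subtract (x)·D = −3x³ + 4x² − 2x. Remainder: −24x² + 32x − 19.
Step 6: lead(−24x² + 32x − 19) ÷ lead(D) = −24x² ÷ −3x² = 8. Subtract (8)·D = −24x² + 32x − 16. Remainder: −3.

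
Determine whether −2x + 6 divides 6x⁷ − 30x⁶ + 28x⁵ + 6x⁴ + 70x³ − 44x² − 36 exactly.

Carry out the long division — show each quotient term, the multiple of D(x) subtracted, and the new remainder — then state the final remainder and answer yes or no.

Step 1: lead(6x⁷ − 30x⁶ + 28x⁵ + 6x⁴ + 70x³ − 44x² − 36) ÷ lead(D) = 6x⁷ ÷ −2x = −3x⁶. Subtract (−3x⁶)·D = 6x⁷ − 18x⁶. Remainder: −12x⁶ + 28x⁵ + 6x⁴ + 70x³ − 44x² − 36.
Step 2: lead(−12x⁶ + 28x⁵ + 6x⁴ + 70x³ − 44x² − 36) ÷ lead(D) = −12x⁶ ÷ −2x = 6x⁵. Subtract (6x⁵)·D = −12x⁶ + 36x⁵. Remainder: −8x⁵ + 6x⁴ + 70x³ − 44x² − 36.
Step 3: lead(−8x⁵ + 6x⁴ + 70x³ − 44x² − 36) ÷ lead(D) = −8x⁵ ÷ −2x = 4x⁴. Subtract (4x⁴)·D = −8x⁵ + 24x⁴. Remainder: −18x⁴ + 70x³ − 44x² − 36.
Step 4: lead(−18x⁴ + 70x³ − 44x² − 36) ÷ lead(D) = −18x⁴ ÷ −2x = 9x³. Subtract (9x³)·D = −18x⁴ + 54x³. Remainder: 16x³ − 44x² − 36.
Step 5: lead(16x³ − 44x² − 36) ÷ lead(D) = 16x³ ÷ −2x = −8x². Subtract (−8x²)·D = 16x³ − 48x². Remainder: 4x² − 36.
Step 6: lead(4x² − 36) ÷ lead(D) = 4x² ÷ −2x = −2x. Subtract (−2x)·D = 4x² − 12x. Remainder: 12x − 36.
Step 7: lead(12x − 36) ÷ lead(D) = 12x ÷ −2x = −6. Subtract (−6)·D = 12x − 36. Remainder: 0.

R(x) = 0, so D(x) is a factor of P(x). yes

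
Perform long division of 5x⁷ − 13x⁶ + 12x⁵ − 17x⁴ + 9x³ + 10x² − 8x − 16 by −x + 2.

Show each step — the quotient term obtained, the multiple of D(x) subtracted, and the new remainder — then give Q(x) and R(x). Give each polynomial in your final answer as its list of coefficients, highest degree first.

Step 1: lead(5x⁷ − 13x⁶ + 12x⁵ − 17x⁴ + 9x³ + 10x² − 8x − 16) ÷ lead(D) = 5x⁷ ÷ −x = −5x⁶. Subtract (−5x⁶)·D = 5x⁷ − 10x⁶. Remainder: −3x⁶ + 12x⁵ − 17x⁴ + 9x³ + 10x² − 8x − 16.
Step 2: lead(−3x⁶ + 12x⁵ − 17x⁴ + 9x³ + 10x² − 8x − 16) ÷ lead(D) = −3x⁶ ÷ −x = 3x⁵. Subtract (3x⁵)·D = −3x⁶ + 6x⁵. Remainder: 6x⁵ − 17x⁴ + 9x³ + 10x² − 8x − 16.
Step 3: lead(6x⁵ − 17x⁴ + 9x³ + 10x² − 8x − 16) ÷ lead(D) = 6x⁵ ÷ −x = −6x⁴. Subtract (−6x⁴)·D = 6x⁵ − 12x⁴. Remainder: −5x⁴ + 9x³ + 10x² − 8x − 16.
Step 4: lead(−5x⁴ + 9x³ + 10x² − 8x − 16) ÷ lead(D) = −5x⁴ ÷ −x = 5x³. Subtract (5x³)·D = −5x⁴ + 10x³. Remainder: −x³ + 10x² − 8x − 16.
Step 5: lead(−x³ + 10x² − 8x − 16) ÷ lead(D) = −x³ ÷ −x = x². Subtract (x²)·D = −x³ + 2x². Remainder: 8x² − 8x − 16.
Step 6: lead(8x² − 8x − 16) ÷ lead(D) = 8x² ÷ −x = −8x. Subtract (−8x)·D = 8x² − 16x. Remainder: 8x − 16.
Step 7: lead(8x − 16) ÷ lead(D) = 8x ÷ −x = −8. Subtract (−8)·D = 8x − 16. Remainder: 0.

Q = [-5, 3, -6, 5, 1, -8, -8]; R = [0]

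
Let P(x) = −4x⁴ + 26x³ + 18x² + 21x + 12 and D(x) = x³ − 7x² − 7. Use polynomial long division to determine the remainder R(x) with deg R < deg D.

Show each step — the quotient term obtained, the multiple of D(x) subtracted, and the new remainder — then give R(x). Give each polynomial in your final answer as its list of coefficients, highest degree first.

Step 1: lead(−4x⁴ + 26x³ + 18x² + 21x + 12) ÷ lead(D) = −4x⁴ ÷ x³ = −4x. Subtract (−4x)·D = −4x⁴ + 28x³ + 28x. Remainder: −2x³ + 18x² − 7x + 12.
Step 2: lead(−2x³ + 18x² − 7x + 12) ÷ lead(D) = −2x³ ÷ x³ = −2. Subtract (−2)·D = −2x³ + 14x² + 14. Remainder: 4x² − 7x − 2.

R = [4, -7, -2]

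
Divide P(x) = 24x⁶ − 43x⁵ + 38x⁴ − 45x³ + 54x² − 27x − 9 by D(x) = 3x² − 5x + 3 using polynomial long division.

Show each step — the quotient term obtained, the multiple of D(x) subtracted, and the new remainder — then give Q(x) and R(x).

Q(x) = 8x⁴ − x³ + 3x² − 9x; R(x) = −9

Step 1: lead(24x⁶ − 43x⁵ + 38x⁴ − 45x³ + 54x² − 27x − 9) ÷ lead(D) = 24x⁶ ÷ 3x² = 8x⁴. Subtract (8x⁴)·D = 24x⁶ − 40x⁵ + 24x⁴. Remainder: −3x⁵ + 14x⁴ − 45x³ + 54x² − 27x − 9.
Step 2: lead(−3x⁵ + 14x⁴ − 45x³ + 54x² − 27x − 9) ÷ lead(D) = −3x⁵ ÷ 3x² = −x³. Subtract (−x³)·D = −3x⁵ + 5x⁴ − 3x³. Remainder: 9x⁴ − 42x³ + 54x² − 27x − 9.
Step 3: lead(9x⁴ − 42x³ + 54x² − 27x − 9) ÷ lead(D) = 9x⁴ ÷ 3x² = 3x². Subtract (3x²)·D = 9x⁴ − 15x³ + 9x². Remainder: −27x³ + 45x² − 27x − 9.
Step 4: lead(−27x³ + 45x² − 27x − 9) ÷ lead(D) = −27x³ ÷ 3x² = −9x. Subtract (−9x)·D = −27x³ + 45x² − 27x. Remainder: −9.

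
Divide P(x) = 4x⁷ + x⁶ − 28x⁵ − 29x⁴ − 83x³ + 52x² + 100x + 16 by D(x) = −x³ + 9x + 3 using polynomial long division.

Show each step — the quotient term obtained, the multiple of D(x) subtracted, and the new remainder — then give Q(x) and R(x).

Q(x) = −4x⁴ − x³ − 8x² + 8x + 8; R(x) = 4x² + 4x − 8

Step 1: lead(4x⁷ + x⁶ − 28x⁵ − 29x⁴ − 83x³ + 52x² + 100x + 16) ÷ lead(D) = 4x⁷ ÷ −x³ = −4x⁴. Subtract (−4x⁴)·D = 4x⁷ − 36x⁵ − 12x⁴. Remainder: x⁶ + 8x⁵ − 17x⁴ − 83x³ + 52x² + 100x + 16.
Step 2: lead(x⁶ + 8x⁵ − 17x⁴ − 83x³ + 52x² + 100x + 16) ÷ lead(D) = x⁶ ÷ −x³ = −x³. Subtract (−x³)·D = x⁶ − 9x⁴ − 3x³. Remainder: 8x⁵ − 8x⁴ − 80x³ + 52x² + 100x + 16.
Step 3: lead(8x⁵ − 8x⁴ − 80x³ + 52x² + 100x + 16) ÷ lead(D) = 8x⁵ ÷ −x³ = −8x². Subtract (−8x²)·D = 8x⁵ − 72x³ − 24x². Remainder: −8x⁴ − 8x³ + 76x² + 100x + 16.
Step 4: lead(−8x⁴ − 8x³ + 76x² + 100x + 16) ÷ lead(D) = −8x⁴ ÷ −x³ = 8x. Subtract (8x)·D = −8x⁴ + 72x² + 24x. Remainder: −8x³ + 4x² + 76x + 16.
Step 5: lead(−8x³ + 4x² + 76x + 16) ÷ lead(D) = −8x³ ÷ −x³ = 8. Subtract (8)·D = −8x³ + 72x + 24. Remainder: 4x² + 4x − 8.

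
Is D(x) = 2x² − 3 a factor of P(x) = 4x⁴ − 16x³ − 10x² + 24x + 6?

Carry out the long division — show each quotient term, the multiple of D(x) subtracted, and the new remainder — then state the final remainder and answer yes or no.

R(x) = 0, so D(x) is a factor of P(x). yes

Step 1: lead(4x⁴ − 16x³ − 10x² + 24x + 6) ÷ lead(D) = 4x⁴ ÷ 2x² = 2x². Subtract (2x²)·D = 4x⁴ − 6x². Remainder: −16x³ − 4x² + 24x + 6.
Step 2: lead(−16x³ − 4x² + 24x + 6) ÷ lead(D) = −16x³ ÷ 2x² = −8x. Subtract (−8x)·D = −16x³ + 24x. Remainder: −4x² + 6.
Step 3: lead(−4x² + 6) ÷ lead(D) = −4x² ÷ 2x² = −2. Subtract (−2)·D = −4x² + 6. Remainder: 0.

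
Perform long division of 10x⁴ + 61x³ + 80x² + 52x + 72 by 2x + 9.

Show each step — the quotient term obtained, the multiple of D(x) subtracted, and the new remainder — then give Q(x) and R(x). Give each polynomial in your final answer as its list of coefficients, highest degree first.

Step 1: lead(10x⁴ + 61x³ + 80x² + 52x + 72) ÷ lead(D) = 10x⁴ ÷ 2x = 5x³. Subtract (5x³)·D = 10x⁴ + 45x³. Remainder: 16x³ + 80x² + 52x + 72.
Step 2: lead(16x³ + 80x² + 52x + 72) ÷ lead(D) = 16x³ ÷ 2x = 8x². Subtract (8x²)·D = 16x³ + 72x². Remainder: 8x² + 52x + 72.
Step 3: lead(8x² + 52x + 72) ÷ lead(D) = 8x² ÷ 2x = 4x. Subtract (4x)·D = 8x² + 36x. Remainder: 16x + 72.
Step 4: lead(16x + 72) ÷ lead(D) = 16x ÷ 2x = 8. Subtract (8)·D = 16x + 72. Remainder: 0.

Q = [5, 8, 4, 8]; R = [0]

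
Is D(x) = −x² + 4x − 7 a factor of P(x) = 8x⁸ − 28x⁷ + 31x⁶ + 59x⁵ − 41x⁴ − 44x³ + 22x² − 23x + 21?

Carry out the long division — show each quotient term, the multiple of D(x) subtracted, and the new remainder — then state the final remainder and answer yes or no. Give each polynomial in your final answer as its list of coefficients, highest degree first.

R = [-7], so D(x) is not a factor of P(x). no

Step 1: lead(8x⁸ − 28x⁷ + 31x⁶ + 59x⁵ − 41x⁴ − 44x³ + 22x² − 23x + 21) ÷ lead(D) = 8x⁸ ÷ −x² = −8x⁶. Subtract (−8x⁶)·D = 8x⁸ − 32x⁷ + 56x⁶. Remainder: 4x⁷ − 25x⁶ + 59x⁵ − 41x⁴ − 44x³ + 22x² − 23x + 21.
Step 2: lead(4x⁷ − 25x⁶ + 59x⁵ − 41x⁴ − 44x³ + 22x² − 23x + 21) ÷ lead(D) = 4x⁷ ÷ −x² = −4x⁵. Subtract (−4x⁵)·D = 4x⁷ − 16x⁶ + 28x⁵. Remainder: −9x⁶ + 31x⁵ − 41x⁴ − 44x³ + 22x² − 23x + 21.
Step 3: lead(−9x⁶ + 31x⁵ − 41x⁴ − 44x³ + 22x² − 23x + 21) ÷ lead(D) = −9x⁶ ÷ −x² = 9x⁴. Subtract (9x⁴)·D = −9x⁶ + 36x⁵ − 63x⁴. Remainder: −5x⁵ + 22x⁴ − 44x³ + 22x² − 23x + 21.
Step 4: lead(−5x⁵ + 22x⁴ − 44x³ + 22x² − 23x + 21) ÷ lead(D) = −5x⁵ ÷ −x² = 5x³. Subtract (5x³)·D = −5x⁵ + 20x⁴ − 35x³. Remainder: 2x⁴ − 9x³ + 22x² − 23x + 21.
Step 5: lead(2x⁴ − 9x³ + 22x² − 23x + 21) ÷ lead(D) = 2x⁴ ÷ −x² = −2x². Subtract (−2x²)·D = 2x⁴ − 8x³ + 14x². Remainder: −x³ + 8x² − 23x + 21.
Step 6: lead(−x³ + 8x² − 23x + 21) ÷ lead(D) = −x³ ÷ −x² = x. Subtract (x)·D = −x³ + 4x² − 7x. Remainder: 4x² − 16x + 21.
Step 7: lead(4x² − 16x + 21) ÷ lead(D) = 4x² ÷ −x² = −4. Subtract (−4)·D = 4x² − 16x + 28. Remainder: −7.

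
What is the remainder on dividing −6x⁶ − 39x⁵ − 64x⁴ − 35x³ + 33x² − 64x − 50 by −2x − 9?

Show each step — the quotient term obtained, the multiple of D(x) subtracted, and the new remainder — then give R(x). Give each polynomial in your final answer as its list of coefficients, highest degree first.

Step 1: lead(−6x⁶ − 39x⁵ − 64x⁴ − 35x³ + 33x² − 64x − 50) ÷ lead(D) = −6x⁶ ÷ −2x = 3x⁵. Subtract (3x⁵)·D = −6x⁶ − 27x⁵. Remainder: −12x⁵ − 64x⁴ − 35x³ + 33x² − 64x − 50.
Step 2: lead(−12x⁵ − 64x⁴ − 35x³ + 33x² − 64x − 50) ÷ lead(D) = −12x⁵ ÷ −2x = 6x⁴. Subtract (6x⁴)·D = −12x⁵ − 54x⁴. Remainder: −10x⁴ − 35x³ + 33x² − 64x − 50.
Step 3: lead(−10x⁴ − 35x³ + 33x² − 64x − 50) ÷ lead(D) = −10x⁴ ÷ −2x = 5x³. Subtract (5x³)·D = −10x⁴ − 45x³. Remainder: 10x³ + 33x² − 64x − 50.
Step 4: lead(10x³ + 33x² − 64x − 50) ÷ lead(D) = 10x³ ÷ −2x = −5x². Subtract (−5x²)·D = 10x³ + 45x². Remainder: −12x² − 64x − 50.
Step 5: lead(−12x² − 64x − 50) ÷ lead(D) = −12x² ÷ −2x = 6x. Subtract (6x)·D = −12x² − 54x. Remainder: −10x − 50.
Step 6: lead(−10x − 50) ÷ lead(D) = −10x ÷ −2x = 5. Subtract (5)·D = −10x − 45. Remainder: −5.

R = [-5]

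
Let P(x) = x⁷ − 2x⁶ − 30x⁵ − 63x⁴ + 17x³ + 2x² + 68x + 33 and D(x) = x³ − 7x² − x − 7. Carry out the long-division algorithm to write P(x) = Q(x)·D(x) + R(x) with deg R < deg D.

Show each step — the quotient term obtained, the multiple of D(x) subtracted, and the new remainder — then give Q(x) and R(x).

Step 1: lead(x⁷ − 2x⁶ − 30x⁵ − 63x⁴ + 17x³ + 2x² + 68x + 33) ÷ lead(D) = x⁷ ÷ x³ = x⁴. Subtract (x⁴)·D = x⁷ − 7x⁶ − x⁵ − 7x⁴. Remainder: 5x⁶ − 29x⁵ − 56x⁴ + 17x³ + 2x² + 68x + 33.
Step 2: lead(5x⁶ − 29x⁵ − 56x⁴ + 17x³ + 2x² + 68x + 33) ÷ lead(D) = 5x⁶ ÷ x³ = 5x³. Subtract (5x³)·D = 5x⁶ − 35x⁵ − 5x⁴ − 35x³. Remainder: 6x⁵ − 51x⁴ + 52x³ + 2x² + 68x + 33.
Step 3: lead(6x⁵ − 51x⁴ + 52x³ + 2x² + 68x + 33) ÷ lead(D) = 6x⁵ ÷ x³ = 6x². Subtract (6x²)·D = 6x⁵ − 42x⁴ − 6x³ − 42x². Remainder: −9x⁴ + 58x³ + 44x² + 68x + 33.
Step 4: lead(−9x⁴ + 58x³ + 44x² + 68x + 33) ÷ lead(D) = −9x⁴ ÷ x³ = −9x. Subtract (−9x)·D = −9x⁴ + 63x³ + 9x² + 63x. Remainder: −5x³ + 35x² + 5x + 33.
Step 5: lead(−5x³ + 35x² + 5x + 33) ÷ lead(D) = −5x³ ÷ x³ = −5. Subtract (−5)·D = −5x³ + 35x² + 5x + 35. Remainder: −2.

Q(x) = x⁴ + 5x³ + 6x² − 9x − 5; R(x) = −2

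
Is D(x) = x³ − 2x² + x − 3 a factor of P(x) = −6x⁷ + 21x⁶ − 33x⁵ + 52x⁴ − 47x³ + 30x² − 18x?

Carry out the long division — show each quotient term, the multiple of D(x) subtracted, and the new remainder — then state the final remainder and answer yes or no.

Step 1: lead(−6x⁷ + 21x⁶ − 33x⁵ + 52x⁴ − 47x³ + 30x² − 18x) ÷ lead(D) = −6x⁷ ÷ x³ = −6x⁴. Subtract (−6x⁴)·D = −6x⁷ + 12x⁶ − 6x⁵ + 18x⁴. Remainder: 9x⁶ − 27x⁵ + 34x⁴ − 47x³ + 30x² − 18x.
Step 2: lead(9x⁶ − 27x⁵ + 34x⁴ − 47x³ + 30x² − 18x) ÷ lead(D) = 9x⁶ ÷ x³ = 9x³. Subtract (9x³)·D = 9x⁶ − 18x⁵ + 9x⁴ − 27x³. Remainder: −9x⁵ + 25x⁴ − 20x³ + 30x² − 18x.
Step 3: lead(−9x⁵ + 25x⁴ − 20x³ + 30x² − 18x) ÷ lead(D) = −9x⁵ ÷ x³ = −9x². Subtract (−9x²)·D = −9x⁵ + 18x⁴ − 9x³ + 27x². Remainder: 7x⁴ − 11x³ + 3x² − 18x.
Step 4: lead(7x⁴ − 11x³ + 3x² − 18x) ÷ lead(D) = 7x⁴ ÷ x³ = 7x. Subtract (7x)·D = 7x⁴ − 14x³ + 7x² − 21x. Remainder: 3x³ − 4x² + 3x.
Step 5: lead(3x³ − 4x² + 3x) ÷ lead(D) = 3x³ ÷ x³ = 3. Subtract (3)·D = 3x³ − 6x² + 3x − 9. Remainder: 2x² + 9.

R(x) = 2x² + 9, so D(x) is not a factor of P(x). no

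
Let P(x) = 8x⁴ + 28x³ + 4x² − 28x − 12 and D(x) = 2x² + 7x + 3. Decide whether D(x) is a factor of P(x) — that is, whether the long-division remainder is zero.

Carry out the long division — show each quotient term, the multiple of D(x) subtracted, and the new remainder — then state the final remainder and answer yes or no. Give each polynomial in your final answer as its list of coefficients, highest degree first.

R = [0], so D(x) is a factor of P(x). yes

Step 1: lead(8x⁴ + 28x³ + 4x² − 28x − 12) ÷ lead(D) = 8x⁴ ÷ 2x² = 4x². Subtract (4x²)·D = 8x⁴ + 28x³ + 12x². Remainder: −8x² − 28x − 12.
Step 2: lead(−8x² − 28x − 12) ÷ lead(D) = −8x² ÷ 2x² = −4. Subtract (−4)·D = −8x² − 28x − 12. Remainder: 0.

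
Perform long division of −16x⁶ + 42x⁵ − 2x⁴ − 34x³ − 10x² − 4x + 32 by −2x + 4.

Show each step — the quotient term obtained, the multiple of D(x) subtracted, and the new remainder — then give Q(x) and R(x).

Step 1: lead(−16x⁶ + 42x⁵ − 2x⁴ − 34x³ − 10x² − 4x + 32) ÷ lead(D) = −16x⁶ ÷ −2x = 8x⁵. Subtract (8x⁵)·D = −16x⁶ + 32x⁵. Remainder: 10x⁵ − 2x⁴ − 34x³ − 10x² − 4x + 32.
Step 2: lead(10x⁵ − 2x⁴ − 34x³ − 10x² − 4x + 32) ÷ lead(D) = 10x⁵ ÷ −2x = −5x⁴. Subtract (−5x⁴)·D = 10x⁵ − 20x⁴. Remainder: 18x⁴ − 34x³ − 10x² − 4x + 32.
Step 3: lead(18x⁴ − 34x³ − 10x² − 4x + 32) ÷ lead(D) = 18x⁴ ÷ −2x = −9x³. Subtract (−9x³)·D = 18x⁴ − 36x³. Remainder: 2x³ − 10x² − 4x + 32.
Step 4: lead(2x³ − 10x² − 4x + 32) ÷ lead(D) = 2x³ ÷ −2x = −x². Subtract (−x²)·D = 2x³ − 4x². Remainder: −6x² − 4x + 32.
Step 5: lead(−6x² − 4x + 32) ÷ lead(D) = −6x² ÷ −2x = 3x. Subtract (3x)·D = −6x² + 12x. Remainder: −16x + 32.
Step 6: lead(−16x + 32) ÷ lead(D) = −16x ÷ −2x = 8. Subtract (8)·D = −16x + 32. Remainder: 0.

Q(x) = 8x⁵ − 5x⁴ − 9x³ − x² + 3x + 8; R(x) = 0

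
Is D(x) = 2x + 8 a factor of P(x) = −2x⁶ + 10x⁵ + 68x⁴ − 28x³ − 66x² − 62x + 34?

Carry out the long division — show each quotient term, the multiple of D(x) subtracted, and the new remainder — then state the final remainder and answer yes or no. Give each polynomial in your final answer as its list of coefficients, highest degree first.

R = [-6], so D(x) is not a factor of P(x). no

Step 1: lead(−2x⁶ + 10x⁵ + 68x⁴ − 28x³ − 66x² − 62x + 34) ÷ lead(D) = −2x⁶ ÷ 2x = −x⁵. Subtract (−x⁵)·D = −2x⁶ − 8x⁵. Remainder: 18x⁵ + 68x⁴ − 28x³ − 66x² − 62x + 34.
Step 2: lead(18x⁵ + 68x⁴ − 28x³ − 66x² − 62x + 34) ÷ lead(D) = 18x⁵ ÷ 2x = 9x⁴. Subtract (9x⁴)·D = 18x⁵ + 72x⁴. Remainder: −4x⁴ − 28x³ − 66x² − 62x + 34.
Step 3: lead(−4x⁴ − 28x³ − 66x² − 62x + 34) ÷ lead(D) = −4x⁴ ÷ 2x = −2x³. Subtract (−2x³)·D = −4x⁴ − 16x³. Remainder: −12x³ − 66x² − 62x + 34.
Step 4: lead(−12x³ − 66x² − 62x + 34) ÷ lead(D) = −12x³ ÷ 2x = −6x². Subtract (−6x²)·D = −12x³ − 48x². Remainder: −18x² − 62x + 34.
Step 5: lead(−18x² − 62x + 34) ÷ lead(D) = −18x² ÷ 2x = −9x. Subtract (−9x)·D = −18x² − 72x. Remainder: 10x + 34.
Step 6: lead(10x + 34) ÷ lead(D) = 10x ÷ 2x = 5. Subtract (5)·D = 10x + 40. Remainder: −6.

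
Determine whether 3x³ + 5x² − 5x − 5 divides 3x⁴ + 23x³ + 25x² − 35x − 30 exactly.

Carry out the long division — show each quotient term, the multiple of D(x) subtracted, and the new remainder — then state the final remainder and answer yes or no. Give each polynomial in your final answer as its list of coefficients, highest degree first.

R = [0], so D(x) is a factor of P(x). yes

Step 1: lead(3x⁴ + 23x³ + 25x² − 35x − 30) ÷ lead(D) = 3x⁴ ÷ 3x³ = x. Subtract (x)·D = 3x⁴ + 5x³ − 5x² − 5x. Remainder: 18x³ + 30x² − 30x − 30.
Step 2: lead(18x³ + 30x² − 30x − 30) ÷ lead(D) = 18x³ ÷ 3x³ = 6. Subtract (6)·D = 18x³ + 30x² − 30x − 30. Remainder: 0.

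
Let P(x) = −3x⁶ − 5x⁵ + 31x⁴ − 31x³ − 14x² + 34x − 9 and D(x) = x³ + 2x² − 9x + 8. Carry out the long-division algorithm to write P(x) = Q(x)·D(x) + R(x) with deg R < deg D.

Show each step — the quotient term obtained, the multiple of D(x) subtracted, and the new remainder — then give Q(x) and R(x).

Q(x) = −3x³ + x² + 2x − 2; R(x) = 7

Step 1: lead(−3x⁶ − 5x⁵ + 31x⁴ − 31x³ − 14x² + 34x − 9) ÷ lead(D) = −3x⁶ ÷ x³ = −3x³. Subtract (−3x³)·D = −3x⁶ − 6x⁵ + 27x⁴ − 24x³. Remainder: x⁵ + 4x⁴ − 7x³ − 14x² + 34x − 9.
Step 2: lead(x⁵ + 4x⁴ − 7x³ − 14x² + 34x − 9) ÷ lead(D) = x⁵ ÷ x³ = x². Subtract (x²)·D = x⁵ + 2x⁴ − 9x³ + 8x². Remainder: 2x⁴ + 2x³ − 22x² + 34x − 9.
Step 3: lead(2x⁴ + 2x³ − 22x² + 34x − 9) ÷ lead(D) = 2x⁴ ÷ x³ = 2x. Subtract (2x)·D = 2x⁴ + 4x³ − 18x² + 16x. Remainder: −2x³ − 4x² + 18x − 9.
Step 4: lead(−2x³ − 4x² + 18x − 9) ÷ lead(D) = −2x³ ÷ x³ = −2. Subtract (−2)·D = −2x³ − 4x² + 18x − 16. Remainder: 7.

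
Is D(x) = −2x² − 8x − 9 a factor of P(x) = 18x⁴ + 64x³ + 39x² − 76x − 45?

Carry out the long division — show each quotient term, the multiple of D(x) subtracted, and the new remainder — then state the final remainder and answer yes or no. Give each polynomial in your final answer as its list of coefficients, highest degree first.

R = [0], so D(x) is a factor of P(x). yes

Step 1: lead(18x⁴ + 64x³ + 39x² − 76x − 45) ÷ lead(D) = 18x⁴ ÷ −2x² = −9x². Subtract (−9x²)·D = 18x⁴ + 72x³ + 81x². Remainder: −8x³ − 42x² − 76x − 45.
Step 2: lead(−8x³ − 42x² − 76x − 45) ÷ lead(D) = −8x³ ÷ −2x² = 4x. Subtract (4x)·D = −8x³ − 32x² − 36x. Remainder: −10x² − 40x − 45.
Step 3: lead(−10x² − 40x − 45) ÷ lead(D) = −10x² ÷ −2x² = 5. Subtract (5)·D = −10x² − 40x − 45. Remainder: 0.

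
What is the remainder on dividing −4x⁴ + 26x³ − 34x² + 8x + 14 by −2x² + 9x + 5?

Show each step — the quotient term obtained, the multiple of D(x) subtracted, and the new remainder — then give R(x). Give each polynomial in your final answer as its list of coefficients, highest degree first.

Step 1: lead(−4x⁴ + 26x³ − 34x² + 8x + 14) ÷ lead(D) = −4x⁴ ÷ −2x² = 2x². Subtract (2x²)·D = −4x⁴ + 18x³ + 10x². Remainder: 8x³ − 44x² + 8x + 14.
Step 2: lead(8x³ − 44x² + 8x + 14) ÷ lead(D) = 8x³ ÷ −2x² = −4x. Subtract (−4x)·D = 8x³ − 36x² − 20x. Remainder: −8x² + 28x + 14.
Step 3: lead(−8x² + 28x + 14) ÷ lead(D) = −8x² ÷ −2x² = 4. Subtract (4)·D = −8x² + 36x + 20. Remainder: −8x − 6.

R = [-8, -6]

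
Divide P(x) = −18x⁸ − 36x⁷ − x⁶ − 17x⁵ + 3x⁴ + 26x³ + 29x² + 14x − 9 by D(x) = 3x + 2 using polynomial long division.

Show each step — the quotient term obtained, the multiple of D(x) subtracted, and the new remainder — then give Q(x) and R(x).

Step 1: lead(−18x⁸ − 36x⁷ − x⁶ − 17x⁵ + 3x⁴ + 26x³ + 29x² + 14x − 9) ÷ lead(D) = −18x⁸ ÷ 3x = −6x⁷. Subtract (−6x⁷)·D = −18x⁸ − 12x⁷. Remainder: −24x⁷ − x⁶ − 17x⁵ + 3x⁴ + 26x³ + 29x² + 14x − 9.
Step 2: lead(−24x⁷ − x⁶ − 17x⁵ + 3x⁴ + 26x³ + 29x² + 14x − 9) ÷ lead(D) = −24x⁷ ÷ 3x = −8x⁶. Subtract (−8x⁶)·D = −24x⁷ − 16x⁶. Remainder: 15x⁶ − 17x⁵ + 3x⁴ + 26x³ + 29x² + 14x − 9.
Step 3: lead(15x⁶ − 17x⁵ + 3x⁴ + 26x³ + 29x² + 14x − 9) ÷ lead(D) = 15x⁶ ÷ 3x = 5x⁵. Subtract (5x⁵)·D = 15x⁶ + 10x⁵. Remainder: −27x⁵ + 3x⁴ + 26x³ + 29x² + 14x − 9.
Step 4: lead(−27x⁵ + 3x⁴ + 26x³ + 29x² + 14x − 9) ÷ lead(D) = −27x⁵ ÷ 3x = −9x⁴. Subtract (−9x⁴)·D = −27x⁵ − 18x⁴. Remainder: 21x⁴ + 26x³ + 29x² + 14x − 9.
Step 5: lead(21x⁴ + 26x³ + 29x² + 14x − 9) ÷ lead(D) = 21x⁴ ÷ 3x = 7x³. Subtract (7x³)·D = 21x⁴ + 14x³. Remainder: 12x³ + 29x² + 14x − 9.
Step 6: lead(12x³ + 29x² + 14x − 9) ÷ lead(D) = 12x³ ÷ 3x = 4x². Subtract (4x²)·D = 12x³ + 8x². Remainder: 21x² + 14x − 9.
Step 7: lead(21x² + 14x − 9) ÷ lead(D) = 21x² ÷ 3x = 7x. Subtract (7x)·D = 21x² + 14x. Remainder: −9.

Q(x) = −6x⁷ − 8x⁶ + 5x⁵ − 9x⁴ + 7x³ + 4x² + 7x; R(x) = −9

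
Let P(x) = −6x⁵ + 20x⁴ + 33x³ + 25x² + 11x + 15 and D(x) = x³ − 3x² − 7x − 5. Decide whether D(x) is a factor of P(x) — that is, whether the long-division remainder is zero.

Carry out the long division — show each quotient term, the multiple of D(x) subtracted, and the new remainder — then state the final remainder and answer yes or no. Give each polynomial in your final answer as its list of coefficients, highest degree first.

R = [0], so D(x) is a factor of P(x). yes

Step 1: lead(−6x⁵ + 20x⁴ + 33x³ + 25x² + 11x + 15) ÷ lead(D) = −6x⁵ ÷ x³ = −6x². Subtract (−6x²)·D = −6x⁵ + 18x⁴ + 42x³ + 30x². Remainder: 2x⁴ − 9x³ − 5x² + 11x + 15.
Step 2: lead(2x⁴ − 9x³ − 5x² + 11x + 15) ÷ lead(D) = 2x⁴ ÷ x³ = 2x. Subtract (2x)·D = 2x⁴ − 6x³ − 14x² − 10x. Remainder: −3x³ + 9x² + 21x + 15.
Step 3: lead(−3x³ + 9x² + 21x + 15) ÷ lead(D) = −3x³ ÷ x³ = −3. Subtract (−3)·D = −3x³ + 9x² + 21x + 15. Remainder: 0.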